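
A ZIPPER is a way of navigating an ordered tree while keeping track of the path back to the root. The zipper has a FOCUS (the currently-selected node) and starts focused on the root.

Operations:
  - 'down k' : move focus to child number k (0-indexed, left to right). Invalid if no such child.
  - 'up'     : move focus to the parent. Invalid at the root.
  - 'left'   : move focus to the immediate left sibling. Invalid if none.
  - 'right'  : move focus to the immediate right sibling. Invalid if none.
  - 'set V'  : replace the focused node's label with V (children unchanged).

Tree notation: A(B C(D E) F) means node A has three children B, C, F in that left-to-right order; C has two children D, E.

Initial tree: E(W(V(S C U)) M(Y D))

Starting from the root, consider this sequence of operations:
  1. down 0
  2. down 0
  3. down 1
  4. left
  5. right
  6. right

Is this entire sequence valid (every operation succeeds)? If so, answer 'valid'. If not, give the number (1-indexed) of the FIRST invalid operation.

Answer: valid

Derivation:
Step 1 (down 0): focus=W path=0 depth=1 children=['V'] left=[] right=['M'] parent=E
Step 2 (down 0): focus=V path=0/0 depth=2 children=['S', 'C', 'U'] left=[] right=[] parent=W
Step 3 (down 1): focus=C path=0/0/1 depth=3 children=[] left=['S'] right=['U'] parent=V
Step 4 (left): focus=S path=0/0/0 depth=3 children=[] left=[] right=['C', 'U'] parent=V
Step 5 (right): focus=C path=0/0/1 depth=3 children=[] left=['S'] right=['U'] parent=V
Step 6 (right): focus=U path=0/0/2 depth=3 children=[] left=['S', 'C'] right=[] parent=V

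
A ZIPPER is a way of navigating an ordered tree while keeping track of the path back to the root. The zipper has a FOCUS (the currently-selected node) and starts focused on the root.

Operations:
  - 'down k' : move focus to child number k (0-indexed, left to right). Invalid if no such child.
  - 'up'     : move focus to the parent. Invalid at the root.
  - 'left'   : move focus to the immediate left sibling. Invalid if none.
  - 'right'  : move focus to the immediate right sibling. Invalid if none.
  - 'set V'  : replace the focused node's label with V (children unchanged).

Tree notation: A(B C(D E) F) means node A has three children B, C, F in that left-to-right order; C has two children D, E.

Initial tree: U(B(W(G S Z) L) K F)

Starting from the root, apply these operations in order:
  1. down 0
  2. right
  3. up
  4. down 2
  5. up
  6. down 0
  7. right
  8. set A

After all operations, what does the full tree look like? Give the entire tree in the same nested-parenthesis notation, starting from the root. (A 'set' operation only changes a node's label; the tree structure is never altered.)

Step 1 (down 0): focus=B path=0 depth=1 children=['W', 'L'] left=[] right=['K', 'F'] parent=U
Step 2 (right): focus=K path=1 depth=1 children=[] left=['B'] right=['F'] parent=U
Step 3 (up): focus=U path=root depth=0 children=['B', 'K', 'F'] (at root)
Step 4 (down 2): focus=F path=2 depth=1 children=[] left=['B', 'K'] right=[] parent=U
Step 5 (up): focus=U path=root depth=0 children=['B', 'K', 'F'] (at root)
Step 6 (down 0): focus=B path=0 depth=1 children=['W', 'L'] left=[] right=['K', 'F'] parent=U
Step 7 (right): focus=K path=1 depth=1 children=[] left=['B'] right=['F'] parent=U
Step 8 (set A): focus=A path=1 depth=1 children=[] left=['B'] right=['F'] parent=U

Answer: U(B(W(G S Z) L) A F)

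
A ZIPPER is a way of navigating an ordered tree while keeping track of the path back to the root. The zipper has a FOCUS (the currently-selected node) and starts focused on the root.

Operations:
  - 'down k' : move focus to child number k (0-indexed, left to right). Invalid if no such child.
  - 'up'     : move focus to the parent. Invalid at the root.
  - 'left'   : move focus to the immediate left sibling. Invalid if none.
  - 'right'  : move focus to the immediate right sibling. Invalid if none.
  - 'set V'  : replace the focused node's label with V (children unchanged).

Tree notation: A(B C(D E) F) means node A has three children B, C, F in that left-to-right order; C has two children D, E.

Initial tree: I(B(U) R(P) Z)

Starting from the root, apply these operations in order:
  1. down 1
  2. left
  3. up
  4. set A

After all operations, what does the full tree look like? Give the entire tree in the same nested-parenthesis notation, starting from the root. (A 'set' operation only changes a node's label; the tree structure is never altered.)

Step 1 (down 1): focus=R path=1 depth=1 children=['P'] left=['B'] right=['Z'] parent=I
Step 2 (left): focus=B path=0 depth=1 children=['U'] left=[] right=['R', 'Z'] parent=I
Step 3 (up): focus=I path=root depth=0 children=['B', 'R', 'Z'] (at root)
Step 4 (set A): focus=A path=root depth=0 children=['B', 'R', 'Z'] (at root)

Answer: A(B(U) R(P) Z)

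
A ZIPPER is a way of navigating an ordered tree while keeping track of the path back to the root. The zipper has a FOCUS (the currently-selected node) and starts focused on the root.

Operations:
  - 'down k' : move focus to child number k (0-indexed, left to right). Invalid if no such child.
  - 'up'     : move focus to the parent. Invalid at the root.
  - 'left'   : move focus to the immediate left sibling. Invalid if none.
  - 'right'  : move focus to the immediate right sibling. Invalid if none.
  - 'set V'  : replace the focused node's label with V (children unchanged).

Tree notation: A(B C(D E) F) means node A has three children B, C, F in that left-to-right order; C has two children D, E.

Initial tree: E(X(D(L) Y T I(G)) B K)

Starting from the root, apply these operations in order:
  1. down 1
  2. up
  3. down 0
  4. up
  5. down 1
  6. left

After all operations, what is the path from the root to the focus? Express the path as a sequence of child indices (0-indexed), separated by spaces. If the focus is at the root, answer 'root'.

Step 1 (down 1): focus=B path=1 depth=1 children=[] left=['X'] right=['K'] parent=E
Step 2 (up): focus=E path=root depth=0 children=['X', 'B', 'K'] (at root)
Step 3 (down 0): focus=X path=0 depth=1 children=['D', 'Y', 'T', 'I'] left=[] right=['B', 'K'] parent=E
Step 4 (up): focus=E path=root depth=0 children=['X', 'B', 'K'] (at root)
Step 5 (down 1): focus=B path=1 depth=1 children=[] left=['X'] right=['K'] parent=E
Step 6 (left): focus=X path=0 depth=1 children=['D', 'Y', 'T', 'I'] left=[] right=['B', 'K'] parent=E

Answer: 0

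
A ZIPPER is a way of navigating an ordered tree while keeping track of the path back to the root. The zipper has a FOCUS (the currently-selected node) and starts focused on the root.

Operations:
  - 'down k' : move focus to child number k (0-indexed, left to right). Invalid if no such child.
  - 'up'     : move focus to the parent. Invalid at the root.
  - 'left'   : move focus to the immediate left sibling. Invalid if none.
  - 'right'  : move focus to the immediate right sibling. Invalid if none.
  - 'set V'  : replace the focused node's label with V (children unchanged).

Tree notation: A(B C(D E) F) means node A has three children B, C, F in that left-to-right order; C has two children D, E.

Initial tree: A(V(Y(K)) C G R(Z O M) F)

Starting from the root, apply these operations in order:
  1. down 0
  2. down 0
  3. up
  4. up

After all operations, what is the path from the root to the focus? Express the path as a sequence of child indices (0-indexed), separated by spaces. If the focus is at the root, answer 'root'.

Step 1 (down 0): focus=V path=0 depth=1 children=['Y'] left=[] right=['C', 'G', 'R', 'F'] parent=A
Step 2 (down 0): focus=Y path=0/0 depth=2 children=['K'] left=[] right=[] parent=V
Step 3 (up): focus=V path=0 depth=1 children=['Y'] left=[] right=['C', 'G', 'R', 'F'] parent=A
Step 4 (up): focus=A path=root depth=0 children=['V', 'C', 'G', 'R', 'F'] (at root)

Answer: root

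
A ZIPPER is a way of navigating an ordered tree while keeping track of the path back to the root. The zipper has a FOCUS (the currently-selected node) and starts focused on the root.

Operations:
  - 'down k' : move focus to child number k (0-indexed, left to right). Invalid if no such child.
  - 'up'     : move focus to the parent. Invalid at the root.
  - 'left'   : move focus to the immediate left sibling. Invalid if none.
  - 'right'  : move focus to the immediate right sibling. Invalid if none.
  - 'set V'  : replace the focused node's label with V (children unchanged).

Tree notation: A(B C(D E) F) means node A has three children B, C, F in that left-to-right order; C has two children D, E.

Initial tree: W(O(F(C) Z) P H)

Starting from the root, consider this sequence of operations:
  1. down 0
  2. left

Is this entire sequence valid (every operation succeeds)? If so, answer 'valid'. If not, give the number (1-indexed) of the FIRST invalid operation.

Step 1 (down 0): focus=O path=0 depth=1 children=['F', 'Z'] left=[] right=['P', 'H'] parent=W
Step 2 (left): INVALID

Answer: 2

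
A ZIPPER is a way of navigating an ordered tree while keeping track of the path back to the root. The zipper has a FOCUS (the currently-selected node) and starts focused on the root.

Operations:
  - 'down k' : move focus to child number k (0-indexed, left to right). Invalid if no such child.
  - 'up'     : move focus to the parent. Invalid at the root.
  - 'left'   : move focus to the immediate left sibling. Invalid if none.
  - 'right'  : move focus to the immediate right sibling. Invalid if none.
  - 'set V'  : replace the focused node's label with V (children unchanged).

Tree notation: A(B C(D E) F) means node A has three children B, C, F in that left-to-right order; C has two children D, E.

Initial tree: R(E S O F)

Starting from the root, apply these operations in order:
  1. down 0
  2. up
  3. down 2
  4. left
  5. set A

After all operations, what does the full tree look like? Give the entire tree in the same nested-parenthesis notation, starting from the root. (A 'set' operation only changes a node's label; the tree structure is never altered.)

Step 1 (down 0): focus=E path=0 depth=1 children=[] left=[] right=['S', 'O', 'F'] parent=R
Step 2 (up): focus=R path=root depth=0 children=['E', 'S', 'O', 'F'] (at root)
Step 3 (down 2): focus=O path=2 depth=1 children=[] left=['E', 'S'] right=['F'] parent=R
Step 4 (left): focus=S path=1 depth=1 children=[] left=['E'] right=['O', 'F'] parent=R
Step 5 (set A): focus=A path=1 depth=1 children=[] left=['E'] right=['O', 'F'] parent=R

Answer: R(E A O F)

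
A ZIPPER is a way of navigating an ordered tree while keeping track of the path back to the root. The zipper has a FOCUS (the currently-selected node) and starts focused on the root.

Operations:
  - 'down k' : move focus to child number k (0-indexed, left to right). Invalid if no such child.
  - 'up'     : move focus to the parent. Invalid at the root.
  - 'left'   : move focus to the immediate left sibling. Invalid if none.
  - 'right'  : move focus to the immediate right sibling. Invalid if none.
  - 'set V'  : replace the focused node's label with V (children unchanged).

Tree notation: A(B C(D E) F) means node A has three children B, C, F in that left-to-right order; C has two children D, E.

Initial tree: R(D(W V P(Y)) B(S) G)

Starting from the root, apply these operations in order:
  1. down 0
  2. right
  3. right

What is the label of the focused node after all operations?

Step 1 (down 0): focus=D path=0 depth=1 children=['W', 'V', 'P'] left=[] right=['B', 'G'] parent=R
Step 2 (right): focus=B path=1 depth=1 children=['S'] left=['D'] right=['G'] parent=R
Step 3 (right): focus=G path=2 depth=1 children=[] left=['D', 'B'] right=[] parent=R

Answer: G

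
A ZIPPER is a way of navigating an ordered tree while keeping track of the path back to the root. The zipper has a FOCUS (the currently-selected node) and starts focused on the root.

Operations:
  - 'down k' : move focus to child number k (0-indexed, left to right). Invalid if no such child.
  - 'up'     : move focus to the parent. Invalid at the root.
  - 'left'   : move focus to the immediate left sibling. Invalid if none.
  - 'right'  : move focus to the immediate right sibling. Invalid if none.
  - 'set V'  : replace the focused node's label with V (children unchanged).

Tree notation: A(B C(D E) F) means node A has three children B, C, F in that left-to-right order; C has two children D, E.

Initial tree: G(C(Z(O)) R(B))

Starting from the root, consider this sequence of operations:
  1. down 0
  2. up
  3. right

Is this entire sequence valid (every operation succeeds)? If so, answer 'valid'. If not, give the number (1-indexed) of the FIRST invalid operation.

Answer: 3

Derivation:
Step 1 (down 0): focus=C path=0 depth=1 children=['Z'] left=[] right=['R'] parent=G
Step 2 (up): focus=G path=root depth=0 children=['C', 'R'] (at root)
Step 3 (right): INVALID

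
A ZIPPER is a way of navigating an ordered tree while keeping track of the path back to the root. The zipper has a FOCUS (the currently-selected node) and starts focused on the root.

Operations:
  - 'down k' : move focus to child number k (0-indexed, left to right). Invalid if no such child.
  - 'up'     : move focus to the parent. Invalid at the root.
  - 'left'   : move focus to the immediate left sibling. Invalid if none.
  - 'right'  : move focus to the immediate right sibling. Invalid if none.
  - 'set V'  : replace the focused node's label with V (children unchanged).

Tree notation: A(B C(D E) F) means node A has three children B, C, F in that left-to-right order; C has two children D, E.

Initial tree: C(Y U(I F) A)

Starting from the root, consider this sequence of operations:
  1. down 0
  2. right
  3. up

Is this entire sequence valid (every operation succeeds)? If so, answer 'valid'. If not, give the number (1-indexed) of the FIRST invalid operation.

Answer: valid

Derivation:
Step 1 (down 0): focus=Y path=0 depth=1 children=[] left=[] right=['U', 'A'] parent=C
Step 2 (right): focus=U path=1 depth=1 children=['I', 'F'] left=['Y'] right=['A'] parent=C
Step 3 (up): focus=C path=root depth=0 children=['Y', 'U', 'A'] (at root)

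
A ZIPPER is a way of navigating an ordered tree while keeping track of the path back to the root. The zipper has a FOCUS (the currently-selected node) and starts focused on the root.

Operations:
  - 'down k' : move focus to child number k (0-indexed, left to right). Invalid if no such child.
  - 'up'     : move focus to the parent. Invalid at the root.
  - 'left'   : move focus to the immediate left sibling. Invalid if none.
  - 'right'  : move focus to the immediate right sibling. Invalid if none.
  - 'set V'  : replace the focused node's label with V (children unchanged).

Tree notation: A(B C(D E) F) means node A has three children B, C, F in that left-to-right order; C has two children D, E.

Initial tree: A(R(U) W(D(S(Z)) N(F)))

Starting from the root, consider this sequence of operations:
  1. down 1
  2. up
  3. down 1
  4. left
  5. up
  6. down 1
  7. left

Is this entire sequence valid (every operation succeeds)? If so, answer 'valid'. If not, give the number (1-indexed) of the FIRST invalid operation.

Answer: valid

Derivation:
Step 1 (down 1): focus=W path=1 depth=1 children=['D', 'N'] left=['R'] right=[] parent=A
Step 2 (up): focus=A path=root depth=0 children=['R', 'W'] (at root)
Step 3 (down 1): focus=W path=1 depth=1 children=['D', 'N'] left=['R'] right=[] parent=A
Step 4 (left): focus=R path=0 depth=1 children=['U'] left=[] right=['W'] parent=A
Step 5 (up): focus=A path=root depth=0 children=['R', 'W'] (at root)
Step 6 (down 1): focus=W path=1 depth=1 children=['D', 'N'] left=['R'] right=[] parent=A
Step 7 (left): focus=R path=0 depth=1 children=['U'] left=[] right=['W'] parent=A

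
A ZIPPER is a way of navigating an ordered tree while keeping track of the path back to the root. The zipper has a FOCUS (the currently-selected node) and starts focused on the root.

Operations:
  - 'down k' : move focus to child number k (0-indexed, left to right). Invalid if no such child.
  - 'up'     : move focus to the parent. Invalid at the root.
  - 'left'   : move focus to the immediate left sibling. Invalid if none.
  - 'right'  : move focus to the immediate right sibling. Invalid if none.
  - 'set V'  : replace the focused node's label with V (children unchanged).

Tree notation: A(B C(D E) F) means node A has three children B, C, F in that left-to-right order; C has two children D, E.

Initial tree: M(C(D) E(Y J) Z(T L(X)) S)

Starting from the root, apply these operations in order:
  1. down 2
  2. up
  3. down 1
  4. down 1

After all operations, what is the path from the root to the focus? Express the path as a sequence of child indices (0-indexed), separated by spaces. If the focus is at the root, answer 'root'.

Step 1 (down 2): focus=Z path=2 depth=1 children=['T', 'L'] left=['C', 'E'] right=['S'] parent=M
Step 2 (up): focus=M path=root depth=0 children=['C', 'E', 'Z', 'S'] (at root)
Step 3 (down 1): focus=E path=1 depth=1 children=['Y', 'J'] left=['C'] right=['Z', 'S'] parent=M
Step 4 (down 1): focus=J path=1/1 depth=2 children=[] left=['Y'] right=[] parent=E

Answer: 1 1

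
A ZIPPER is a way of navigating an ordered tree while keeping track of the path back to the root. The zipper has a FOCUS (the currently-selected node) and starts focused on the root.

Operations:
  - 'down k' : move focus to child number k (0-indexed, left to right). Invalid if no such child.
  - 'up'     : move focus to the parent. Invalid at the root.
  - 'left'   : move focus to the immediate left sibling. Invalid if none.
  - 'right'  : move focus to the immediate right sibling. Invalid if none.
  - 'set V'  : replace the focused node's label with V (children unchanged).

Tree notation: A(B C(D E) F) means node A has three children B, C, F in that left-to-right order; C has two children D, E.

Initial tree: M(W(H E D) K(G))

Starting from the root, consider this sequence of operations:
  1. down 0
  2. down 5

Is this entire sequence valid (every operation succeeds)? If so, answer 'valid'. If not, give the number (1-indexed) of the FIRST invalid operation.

Step 1 (down 0): focus=W path=0 depth=1 children=['H', 'E', 'D'] left=[] right=['K'] parent=M
Step 2 (down 5): INVALID

Answer: 2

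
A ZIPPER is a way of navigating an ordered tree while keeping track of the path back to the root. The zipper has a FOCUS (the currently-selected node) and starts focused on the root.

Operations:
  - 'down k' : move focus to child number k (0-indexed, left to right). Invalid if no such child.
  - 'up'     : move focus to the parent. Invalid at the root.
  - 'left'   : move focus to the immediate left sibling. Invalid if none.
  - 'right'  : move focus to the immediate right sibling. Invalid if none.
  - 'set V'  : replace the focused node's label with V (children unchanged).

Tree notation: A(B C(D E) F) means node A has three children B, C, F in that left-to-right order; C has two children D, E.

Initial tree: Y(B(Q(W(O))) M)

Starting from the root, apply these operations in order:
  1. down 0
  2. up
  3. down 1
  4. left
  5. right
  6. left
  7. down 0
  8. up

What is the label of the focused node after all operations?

Step 1 (down 0): focus=B path=0 depth=1 children=['Q'] left=[] right=['M'] parent=Y
Step 2 (up): focus=Y path=root depth=0 children=['B', 'M'] (at root)
Step 3 (down 1): focus=M path=1 depth=1 children=[] left=['B'] right=[] parent=Y
Step 4 (left): focus=B path=0 depth=1 children=['Q'] left=[] right=['M'] parent=Y
Step 5 (right): focus=M path=1 depth=1 children=[] left=['B'] right=[] parent=Y
Step 6 (left): focus=B path=0 depth=1 children=['Q'] left=[] right=['M'] parent=Y
Step 7 (down 0): focus=Q path=0/0 depth=2 children=['W'] left=[] right=[] parent=B
Step 8 (up): focus=B path=0 depth=1 children=['Q'] left=[] right=['M'] parent=Y

Answer: B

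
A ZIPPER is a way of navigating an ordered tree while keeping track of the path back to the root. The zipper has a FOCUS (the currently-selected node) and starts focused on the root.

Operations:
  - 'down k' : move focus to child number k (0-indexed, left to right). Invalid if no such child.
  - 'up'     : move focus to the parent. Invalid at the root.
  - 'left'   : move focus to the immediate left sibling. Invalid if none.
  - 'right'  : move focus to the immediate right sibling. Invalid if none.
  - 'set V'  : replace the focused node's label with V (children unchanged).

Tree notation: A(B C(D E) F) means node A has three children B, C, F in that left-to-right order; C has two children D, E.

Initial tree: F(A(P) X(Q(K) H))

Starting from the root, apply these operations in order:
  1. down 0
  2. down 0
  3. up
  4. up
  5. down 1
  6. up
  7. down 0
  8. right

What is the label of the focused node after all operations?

Answer: X

Derivation:
Step 1 (down 0): focus=A path=0 depth=1 children=['P'] left=[] right=['X'] parent=F
Step 2 (down 0): focus=P path=0/0 depth=2 children=[] left=[] right=[] parent=A
Step 3 (up): focus=A path=0 depth=1 children=['P'] left=[] right=['X'] parent=F
Step 4 (up): focus=F path=root depth=0 children=['A', 'X'] (at root)
Step 5 (down 1): focus=X path=1 depth=1 children=['Q', 'H'] left=['A'] right=[] parent=F
Step 6 (up): focus=F path=root depth=0 children=['A', 'X'] (at root)
Step 7 (down 0): focus=A path=0 depth=1 children=['P'] left=[] right=['X'] parent=F
Step 8 (right): focus=X path=1 depth=1 children=['Q', 'H'] left=['A'] right=[] parent=F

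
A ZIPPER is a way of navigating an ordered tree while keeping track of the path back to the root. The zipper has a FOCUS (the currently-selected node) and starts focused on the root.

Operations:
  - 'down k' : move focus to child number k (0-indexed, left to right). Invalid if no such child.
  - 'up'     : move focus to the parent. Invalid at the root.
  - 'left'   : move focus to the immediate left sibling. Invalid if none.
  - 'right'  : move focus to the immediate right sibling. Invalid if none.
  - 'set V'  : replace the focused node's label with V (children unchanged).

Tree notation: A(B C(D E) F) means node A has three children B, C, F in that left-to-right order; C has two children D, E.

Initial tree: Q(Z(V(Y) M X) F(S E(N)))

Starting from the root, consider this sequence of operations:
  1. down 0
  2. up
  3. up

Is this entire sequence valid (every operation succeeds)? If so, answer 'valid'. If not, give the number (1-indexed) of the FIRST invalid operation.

Answer: 3

Derivation:
Step 1 (down 0): focus=Z path=0 depth=1 children=['V', 'M', 'X'] left=[] right=['F'] parent=Q
Step 2 (up): focus=Q path=root depth=0 children=['Z', 'F'] (at root)
Step 3 (up): INVALID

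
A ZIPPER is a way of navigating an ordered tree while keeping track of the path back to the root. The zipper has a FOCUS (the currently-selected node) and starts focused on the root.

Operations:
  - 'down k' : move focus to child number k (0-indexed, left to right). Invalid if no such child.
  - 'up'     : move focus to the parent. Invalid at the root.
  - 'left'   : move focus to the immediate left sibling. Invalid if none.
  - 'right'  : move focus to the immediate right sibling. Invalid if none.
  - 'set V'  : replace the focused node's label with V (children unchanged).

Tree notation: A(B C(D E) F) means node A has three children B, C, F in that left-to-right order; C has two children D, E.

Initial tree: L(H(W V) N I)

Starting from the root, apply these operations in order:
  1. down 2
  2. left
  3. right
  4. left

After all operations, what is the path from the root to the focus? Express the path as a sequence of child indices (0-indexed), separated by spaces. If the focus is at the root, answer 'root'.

Answer: 1

Derivation:
Step 1 (down 2): focus=I path=2 depth=1 children=[] left=['H', 'N'] right=[] parent=L
Step 2 (left): focus=N path=1 depth=1 children=[] left=['H'] right=['I'] parent=L
Step 3 (right): focus=I path=2 depth=1 children=[] left=['H', 'N'] right=[] parent=L
Step 4 (left): focus=N path=1 depth=1 children=[] left=['H'] right=['I'] parent=L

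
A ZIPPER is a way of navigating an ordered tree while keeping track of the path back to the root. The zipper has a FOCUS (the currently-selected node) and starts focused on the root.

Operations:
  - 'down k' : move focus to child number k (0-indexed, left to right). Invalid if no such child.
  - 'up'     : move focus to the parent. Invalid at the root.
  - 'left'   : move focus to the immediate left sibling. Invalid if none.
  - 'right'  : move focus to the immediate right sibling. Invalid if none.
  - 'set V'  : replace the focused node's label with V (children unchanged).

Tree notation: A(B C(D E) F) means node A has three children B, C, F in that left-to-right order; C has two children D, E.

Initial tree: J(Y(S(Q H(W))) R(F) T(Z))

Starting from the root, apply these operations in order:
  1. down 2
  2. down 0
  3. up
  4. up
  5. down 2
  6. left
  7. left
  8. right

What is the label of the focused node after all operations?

Step 1 (down 2): focus=T path=2 depth=1 children=['Z'] left=['Y', 'R'] right=[] parent=J
Step 2 (down 0): focus=Z path=2/0 depth=2 children=[] left=[] right=[] parent=T
Step 3 (up): focus=T path=2 depth=1 children=['Z'] left=['Y', 'R'] right=[] parent=J
Step 4 (up): focus=J path=root depth=0 children=['Y', 'R', 'T'] (at root)
Step 5 (down 2): focus=T path=2 depth=1 children=['Z'] left=['Y', 'R'] right=[] parent=J
Step 6 (left): focus=R path=1 depth=1 children=['F'] left=['Y'] right=['T'] parent=J
Step 7 (left): focus=Y path=0 depth=1 children=['S'] left=[] right=['R', 'T'] parent=J
Step 8 (right): focus=R path=1 depth=1 children=['F'] left=['Y'] right=['T'] parent=J

Answer: R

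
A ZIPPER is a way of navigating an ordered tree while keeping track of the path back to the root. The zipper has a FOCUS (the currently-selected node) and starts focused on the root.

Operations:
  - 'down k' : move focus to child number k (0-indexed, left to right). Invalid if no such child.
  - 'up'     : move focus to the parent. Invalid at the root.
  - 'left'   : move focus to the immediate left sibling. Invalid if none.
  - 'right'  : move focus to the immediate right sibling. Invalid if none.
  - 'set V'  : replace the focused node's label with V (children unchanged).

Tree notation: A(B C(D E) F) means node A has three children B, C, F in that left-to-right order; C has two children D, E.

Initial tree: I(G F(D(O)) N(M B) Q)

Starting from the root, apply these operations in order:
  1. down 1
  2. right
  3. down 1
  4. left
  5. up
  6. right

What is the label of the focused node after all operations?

Step 1 (down 1): focus=F path=1 depth=1 children=['D'] left=['G'] right=['N', 'Q'] parent=I
Step 2 (right): focus=N path=2 depth=1 children=['M', 'B'] left=['G', 'F'] right=['Q'] parent=I
Step 3 (down 1): focus=B path=2/1 depth=2 children=[] left=['M'] right=[] parent=N
Step 4 (left): focus=M path=2/0 depth=2 children=[] left=[] right=['B'] parent=N
Step 5 (up): focus=N path=2 depth=1 children=['M', 'B'] left=['G', 'F'] right=['Q'] parent=I
Step 6 (right): focus=Q path=3 depth=1 children=[] left=['G', 'F', 'N'] right=[] parent=I

Answer: Q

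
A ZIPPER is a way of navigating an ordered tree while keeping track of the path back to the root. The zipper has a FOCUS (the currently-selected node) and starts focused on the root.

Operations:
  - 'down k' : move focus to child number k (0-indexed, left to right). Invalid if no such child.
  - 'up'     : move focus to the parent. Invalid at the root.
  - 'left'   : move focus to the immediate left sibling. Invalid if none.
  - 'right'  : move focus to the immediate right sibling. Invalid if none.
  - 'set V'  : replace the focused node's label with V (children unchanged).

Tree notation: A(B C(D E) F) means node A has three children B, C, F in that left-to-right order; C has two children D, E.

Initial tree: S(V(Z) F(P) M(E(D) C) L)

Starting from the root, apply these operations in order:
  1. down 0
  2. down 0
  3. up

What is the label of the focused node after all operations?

Step 1 (down 0): focus=V path=0 depth=1 children=['Z'] left=[] right=['F', 'M', 'L'] parent=S
Step 2 (down 0): focus=Z path=0/0 depth=2 children=[] left=[] right=[] parent=V
Step 3 (up): focus=V path=0 depth=1 children=['Z'] left=[] right=['F', 'M', 'L'] parent=S

Answer: V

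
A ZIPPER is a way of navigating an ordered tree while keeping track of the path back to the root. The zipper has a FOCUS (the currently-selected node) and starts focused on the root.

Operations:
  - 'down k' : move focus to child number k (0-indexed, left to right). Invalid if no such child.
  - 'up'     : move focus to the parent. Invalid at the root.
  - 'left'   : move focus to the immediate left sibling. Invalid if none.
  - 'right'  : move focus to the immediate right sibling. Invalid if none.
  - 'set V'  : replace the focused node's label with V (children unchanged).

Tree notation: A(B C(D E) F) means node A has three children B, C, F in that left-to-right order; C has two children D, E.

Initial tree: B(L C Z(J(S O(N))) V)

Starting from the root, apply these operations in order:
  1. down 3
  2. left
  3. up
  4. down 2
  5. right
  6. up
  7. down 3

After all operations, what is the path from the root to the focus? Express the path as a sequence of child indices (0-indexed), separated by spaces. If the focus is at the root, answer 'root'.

Step 1 (down 3): focus=V path=3 depth=1 children=[] left=['L', 'C', 'Z'] right=[] parent=B
Step 2 (left): focus=Z path=2 depth=1 children=['J'] left=['L', 'C'] right=['V'] parent=B
Step 3 (up): focus=B path=root depth=0 children=['L', 'C', 'Z', 'V'] (at root)
Step 4 (down 2): focus=Z path=2 depth=1 children=['J'] left=['L', 'C'] right=['V'] parent=B
Step 5 (right): focus=V path=3 depth=1 children=[] left=['L', 'C', 'Z'] right=[] parent=B
Step 6 (up): focus=B path=root depth=0 children=['L', 'C', 'Z', 'V'] (at root)
Step 7 (down 3): focus=V path=3 depth=1 children=[] left=['L', 'C', 'Z'] right=[] parent=B

Answer: 3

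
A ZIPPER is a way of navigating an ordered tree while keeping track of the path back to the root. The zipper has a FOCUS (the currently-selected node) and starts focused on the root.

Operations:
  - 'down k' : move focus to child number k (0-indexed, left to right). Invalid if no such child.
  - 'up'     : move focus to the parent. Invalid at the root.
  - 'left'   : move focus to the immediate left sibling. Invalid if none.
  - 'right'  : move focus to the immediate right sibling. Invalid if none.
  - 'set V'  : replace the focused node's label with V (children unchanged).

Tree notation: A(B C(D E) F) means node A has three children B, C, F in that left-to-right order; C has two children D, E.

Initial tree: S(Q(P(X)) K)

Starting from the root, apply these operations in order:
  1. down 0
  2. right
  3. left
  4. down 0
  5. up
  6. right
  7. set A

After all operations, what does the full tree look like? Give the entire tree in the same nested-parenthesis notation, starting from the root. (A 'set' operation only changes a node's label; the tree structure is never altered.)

Step 1 (down 0): focus=Q path=0 depth=1 children=['P'] left=[] right=['K'] parent=S
Step 2 (right): focus=K path=1 depth=1 children=[] left=['Q'] right=[] parent=S
Step 3 (left): focus=Q path=0 depth=1 children=['P'] left=[] right=['K'] parent=S
Step 4 (down 0): focus=P path=0/0 depth=2 children=['X'] left=[] right=[] parent=Q
Step 5 (up): focus=Q path=0 depth=1 children=['P'] left=[] right=['K'] parent=S
Step 6 (right): focus=K path=1 depth=1 children=[] left=['Q'] right=[] parent=S
Step 7 (set A): focus=A path=1 depth=1 children=[] left=['Q'] right=[] parent=S

Answer: S(Q(P(X)) A)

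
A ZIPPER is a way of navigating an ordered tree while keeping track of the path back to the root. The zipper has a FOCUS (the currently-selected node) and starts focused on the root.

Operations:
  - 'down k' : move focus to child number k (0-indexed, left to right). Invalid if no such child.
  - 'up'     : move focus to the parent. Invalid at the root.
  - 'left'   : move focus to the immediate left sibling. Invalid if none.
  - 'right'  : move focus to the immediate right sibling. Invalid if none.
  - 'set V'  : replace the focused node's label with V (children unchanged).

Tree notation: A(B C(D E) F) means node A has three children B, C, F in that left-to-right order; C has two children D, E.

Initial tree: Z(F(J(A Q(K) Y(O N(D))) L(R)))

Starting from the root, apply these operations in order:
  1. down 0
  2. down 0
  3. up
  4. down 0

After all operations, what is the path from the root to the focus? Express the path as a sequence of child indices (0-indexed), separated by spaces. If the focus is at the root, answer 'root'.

Answer: 0 0

Derivation:
Step 1 (down 0): focus=F path=0 depth=1 children=['J', 'L'] left=[] right=[] parent=Z
Step 2 (down 0): focus=J path=0/0 depth=2 children=['A', 'Q', 'Y'] left=[] right=['L'] parent=F
Step 3 (up): focus=F path=0 depth=1 children=['J', 'L'] left=[] right=[] parent=Z
Step 4 (down 0): focus=J path=0/0 depth=2 children=['A', 'Q', 'Y'] left=[] right=['L'] parent=F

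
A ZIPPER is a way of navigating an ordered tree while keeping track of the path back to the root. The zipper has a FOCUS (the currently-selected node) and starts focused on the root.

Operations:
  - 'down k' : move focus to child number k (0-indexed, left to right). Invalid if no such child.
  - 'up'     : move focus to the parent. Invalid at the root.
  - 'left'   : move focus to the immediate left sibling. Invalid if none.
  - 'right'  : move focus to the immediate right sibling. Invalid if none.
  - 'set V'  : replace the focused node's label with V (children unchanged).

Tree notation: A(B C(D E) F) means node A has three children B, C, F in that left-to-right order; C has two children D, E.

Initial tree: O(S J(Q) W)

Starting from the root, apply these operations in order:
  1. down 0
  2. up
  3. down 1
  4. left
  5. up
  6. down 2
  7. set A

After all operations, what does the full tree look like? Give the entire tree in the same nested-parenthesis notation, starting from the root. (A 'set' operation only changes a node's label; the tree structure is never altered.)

Answer: O(S J(Q) A)

Derivation:
Step 1 (down 0): focus=S path=0 depth=1 children=[] left=[] right=['J', 'W'] parent=O
Step 2 (up): focus=O path=root depth=0 children=['S', 'J', 'W'] (at root)
Step 3 (down 1): focus=J path=1 depth=1 children=['Q'] left=['S'] right=['W'] parent=O
Step 4 (left): focus=S path=0 depth=1 children=[] left=[] right=['J', 'W'] parent=O
Step 5 (up): focus=O path=root depth=0 children=['S', 'J', 'W'] (at root)
Step 6 (down 2): focus=W path=2 depth=1 children=[] left=['S', 'J'] right=[] parent=O
Step 7 (set A): focus=A path=2 depth=1 children=[] left=['S', 'J'] right=[] parent=O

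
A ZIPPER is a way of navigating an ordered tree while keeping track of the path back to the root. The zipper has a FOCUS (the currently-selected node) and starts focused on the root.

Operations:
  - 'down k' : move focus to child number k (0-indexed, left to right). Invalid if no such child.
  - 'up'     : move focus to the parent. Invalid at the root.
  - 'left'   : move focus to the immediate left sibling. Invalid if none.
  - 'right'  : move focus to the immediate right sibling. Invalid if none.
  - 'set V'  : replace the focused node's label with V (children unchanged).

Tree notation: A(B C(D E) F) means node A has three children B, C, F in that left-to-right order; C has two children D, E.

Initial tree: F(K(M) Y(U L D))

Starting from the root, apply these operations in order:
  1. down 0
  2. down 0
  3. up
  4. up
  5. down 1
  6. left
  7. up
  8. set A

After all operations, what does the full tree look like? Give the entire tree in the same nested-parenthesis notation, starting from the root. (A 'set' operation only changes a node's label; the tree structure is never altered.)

Step 1 (down 0): focus=K path=0 depth=1 children=['M'] left=[] right=['Y'] parent=F
Step 2 (down 0): focus=M path=0/0 depth=2 children=[] left=[] right=[] parent=K
Step 3 (up): focus=K path=0 depth=1 children=['M'] left=[] right=['Y'] parent=F
Step 4 (up): focus=F path=root depth=0 children=['K', 'Y'] (at root)
Step 5 (down 1): focus=Y path=1 depth=1 children=['U', 'L', 'D'] left=['K'] right=[] parent=F
Step 6 (left): focus=K path=0 depth=1 children=['M'] left=[] right=['Y'] parent=F
Step 7 (up): focus=F path=root depth=0 children=['K', 'Y'] (at root)
Step 8 (set A): focus=A path=root depth=0 children=['K', 'Y'] (at root)

Answer: A(K(M) Y(U L D))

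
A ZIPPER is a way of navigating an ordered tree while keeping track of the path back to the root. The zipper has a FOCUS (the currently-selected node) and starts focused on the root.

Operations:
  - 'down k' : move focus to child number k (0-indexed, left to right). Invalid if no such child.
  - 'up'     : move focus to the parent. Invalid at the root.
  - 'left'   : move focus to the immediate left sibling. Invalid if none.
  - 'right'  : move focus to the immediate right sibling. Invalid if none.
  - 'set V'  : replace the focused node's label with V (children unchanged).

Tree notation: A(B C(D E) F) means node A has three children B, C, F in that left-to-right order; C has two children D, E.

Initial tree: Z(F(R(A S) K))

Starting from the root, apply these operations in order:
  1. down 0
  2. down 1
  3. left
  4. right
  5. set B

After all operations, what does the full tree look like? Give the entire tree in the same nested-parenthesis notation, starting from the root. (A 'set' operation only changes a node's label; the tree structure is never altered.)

Step 1 (down 0): focus=F path=0 depth=1 children=['R', 'K'] left=[] right=[] parent=Z
Step 2 (down 1): focus=K path=0/1 depth=2 children=[] left=['R'] right=[] parent=F
Step 3 (left): focus=R path=0/0 depth=2 children=['A', 'S'] left=[] right=['K'] parent=F
Step 4 (right): focus=K path=0/1 depth=2 children=[] left=['R'] right=[] parent=F
Step 5 (set B): focus=B path=0/1 depth=2 children=[] left=['R'] right=[] parent=F

Answer: Z(F(R(A S) B))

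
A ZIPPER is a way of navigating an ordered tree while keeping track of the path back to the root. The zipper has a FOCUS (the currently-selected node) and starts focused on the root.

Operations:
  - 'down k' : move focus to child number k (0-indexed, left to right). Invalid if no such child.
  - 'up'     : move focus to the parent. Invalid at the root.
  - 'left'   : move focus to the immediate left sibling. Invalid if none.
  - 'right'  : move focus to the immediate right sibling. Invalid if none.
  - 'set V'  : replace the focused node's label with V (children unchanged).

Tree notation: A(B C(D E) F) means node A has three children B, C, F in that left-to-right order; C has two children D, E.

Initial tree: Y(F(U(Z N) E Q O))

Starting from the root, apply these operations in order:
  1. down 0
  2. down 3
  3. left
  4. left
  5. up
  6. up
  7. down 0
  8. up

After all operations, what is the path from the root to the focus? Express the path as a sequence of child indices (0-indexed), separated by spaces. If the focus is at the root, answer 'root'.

Answer: root

Derivation:
Step 1 (down 0): focus=F path=0 depth=1 children=['U', 'E', 'Q', 'O'] left=[] right=[] parent=Y
Step 2 (down 3): focus=O path=0/3 depth=2 children=[] left=['U', 'E', 'Q'] right=[] parent=F
Step 3 (left): focus=Q path=0/2 depth=2 children=[] left=['U', 'E'] right=['O'] parent=F
Step 4 (left): focus=E path=0/1 depth=2 children=[] left=['U'] right=['Q', 'O'] parent=F
Step 5 (up): focus=F path=0 depth=1 children=['U', 'E', 'Q', 'O'] left=[] right=[] parent=Y
Step 6 (up): focus=Y path=root depth=0 children=['F'] (at root)
Step 7 (down 0): focus=F path=0 depth=1 children=['U', 'E', 'Q', 'O'] left=[] right=[] parent=Y
Step 8 (up): focus=Y path=root depth=0 children=['F'] (at root)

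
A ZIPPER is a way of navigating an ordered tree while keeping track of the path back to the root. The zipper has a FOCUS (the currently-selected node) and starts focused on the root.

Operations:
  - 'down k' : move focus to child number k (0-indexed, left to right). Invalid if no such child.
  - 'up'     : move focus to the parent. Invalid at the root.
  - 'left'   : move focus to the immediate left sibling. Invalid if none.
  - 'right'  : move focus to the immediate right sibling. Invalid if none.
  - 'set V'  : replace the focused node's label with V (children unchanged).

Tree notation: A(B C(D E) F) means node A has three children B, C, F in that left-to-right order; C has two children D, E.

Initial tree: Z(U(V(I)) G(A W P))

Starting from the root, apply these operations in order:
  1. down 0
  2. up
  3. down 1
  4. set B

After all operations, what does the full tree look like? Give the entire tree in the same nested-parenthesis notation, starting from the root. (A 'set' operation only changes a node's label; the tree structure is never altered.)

Answer: Z(U(V(I)) B(A W P))

Derivation:
Step 1 (down 0): focus=U path=0 depth=1 children=['V'] left=[] right=['G'] parent=Z
Step 2 (up): focus=Z path=root depth=0 children=['U', 'G'] (at root)
Step 3 (down 1): focus=G path=1 depth=1 children=['A', 'W', 'P'] left=['U'] right=[] parent=Z
Step 4 (set B): focus=B path=1 depth=1 children=['A', 'W', 'P'] left=['U'] right=[] parent=Z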